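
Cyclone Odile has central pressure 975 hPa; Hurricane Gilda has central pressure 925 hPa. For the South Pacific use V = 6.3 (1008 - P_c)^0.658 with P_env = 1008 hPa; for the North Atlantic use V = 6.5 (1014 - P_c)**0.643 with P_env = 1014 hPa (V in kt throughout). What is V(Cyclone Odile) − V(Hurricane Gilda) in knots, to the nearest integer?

Cyclone Odile: ΔP = 33; V ≈ 6.3 × 33^0.658 ≈ 62.88 kt.
Hurricane Gilda: ΔP = 89; V ≈ 6.5 × 89^0.643 ≈ 116.51 kt.
Difference ≈ 62.88 − 116.51 = -53.63 → -54 kt.

-54 kt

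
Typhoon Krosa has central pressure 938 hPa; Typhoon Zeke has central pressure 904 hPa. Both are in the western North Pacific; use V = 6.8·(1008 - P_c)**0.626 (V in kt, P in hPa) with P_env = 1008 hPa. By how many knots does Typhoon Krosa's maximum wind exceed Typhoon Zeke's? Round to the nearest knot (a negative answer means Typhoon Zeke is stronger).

-27 kt

Typhoon Krosa: ΔP = 70; V ≈ 6.8 × 70^0.626 ≈ 97.17 kt.
Typhoon Zeke: ΔP = 104; V ≈ 6.8 × 104^0.626 ≈ 124.50 kt.
Difference ≈ 97.17 − 124.50 = -27.33 → -27 kt.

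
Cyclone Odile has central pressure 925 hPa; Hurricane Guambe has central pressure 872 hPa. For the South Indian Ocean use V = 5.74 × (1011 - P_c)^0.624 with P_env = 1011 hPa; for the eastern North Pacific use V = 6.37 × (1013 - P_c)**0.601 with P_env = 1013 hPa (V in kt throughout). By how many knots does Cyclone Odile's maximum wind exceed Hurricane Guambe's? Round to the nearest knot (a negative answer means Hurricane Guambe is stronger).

Cyclone Odile: ΔP = 86; V ≈ 5.74 × 86^0.624 ≈ 92.48 kt.
Hurricane Guambe: ΔP = 141; V ≈ 6.37 × 141^0.601 ≈ 124.69 kt.
Difference ≈ 92.48 − 124.69 = -32.21 → -32 kt.

-32 kt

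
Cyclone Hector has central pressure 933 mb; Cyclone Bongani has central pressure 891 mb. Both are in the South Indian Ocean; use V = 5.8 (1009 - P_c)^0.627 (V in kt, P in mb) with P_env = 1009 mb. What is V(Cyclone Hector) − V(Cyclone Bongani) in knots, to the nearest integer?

-28 kt

Cyclone Hector: ΔP = 76; V ≈ 5.8 × 76^0.627 ≈ 87.64 kt.
Cyclone Bongani: ΔP = 118; V ≈ 5.8 × 118^0.627 ≈ 115.48 kt.
Difference ≈ 87.64 − 115.48 = -27.84 → -28 kt.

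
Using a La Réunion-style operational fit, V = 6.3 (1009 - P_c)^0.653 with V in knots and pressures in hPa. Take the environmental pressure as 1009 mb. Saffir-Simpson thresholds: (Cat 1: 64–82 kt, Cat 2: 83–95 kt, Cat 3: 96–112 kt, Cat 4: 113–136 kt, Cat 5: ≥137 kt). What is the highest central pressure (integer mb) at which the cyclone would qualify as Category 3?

944 mb

Category 3 begins at V = 96 kt.
Required ΔP = (96/6.3)^(1/0.653) = 15.238^1.531 ≈ 64.79 mb.
P_c ≤ 1009 − 64.79 = 944.21, so the highest integer P_c is 944 mb.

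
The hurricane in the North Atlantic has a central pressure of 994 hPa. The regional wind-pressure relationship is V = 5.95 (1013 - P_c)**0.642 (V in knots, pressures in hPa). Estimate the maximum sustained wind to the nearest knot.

39 kt

ΔP = 1013 − 994 = 19 hPa.
19^0.642 ≈ 6.622.
V ≈ 5.95 × 6.622 ≈ 39.4 kt.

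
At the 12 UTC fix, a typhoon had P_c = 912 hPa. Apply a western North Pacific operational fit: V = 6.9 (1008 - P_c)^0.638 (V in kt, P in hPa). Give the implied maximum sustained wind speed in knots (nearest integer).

ΔP = 1008 − 912 = 96 hPa.
96^0.638 ≈ 18.395.
V ≈ 6.9 × 18.395 ≈ 126.9 kt.

127 kt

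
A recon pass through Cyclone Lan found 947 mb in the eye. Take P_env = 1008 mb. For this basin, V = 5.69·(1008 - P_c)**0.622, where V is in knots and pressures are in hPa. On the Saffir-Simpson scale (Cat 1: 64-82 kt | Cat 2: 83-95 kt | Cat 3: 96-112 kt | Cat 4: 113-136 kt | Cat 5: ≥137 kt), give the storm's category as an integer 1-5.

1

ΔP = 1008 − 947 = 61 mb.
V ≈ 5.69 × 61^0.622 = 5.69 × 12.90 ≈ 73 kt.
73 kt falls in the Category 1 band.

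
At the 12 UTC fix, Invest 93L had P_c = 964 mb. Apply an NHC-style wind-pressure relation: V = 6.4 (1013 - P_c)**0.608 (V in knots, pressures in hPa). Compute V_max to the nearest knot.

68 kt

ΔP = 1013 − 964 = 49 mb.
49^0.608 ≈ 10.657.
V ≈ 6.4 × 10.657 ≈ 68.2 kt.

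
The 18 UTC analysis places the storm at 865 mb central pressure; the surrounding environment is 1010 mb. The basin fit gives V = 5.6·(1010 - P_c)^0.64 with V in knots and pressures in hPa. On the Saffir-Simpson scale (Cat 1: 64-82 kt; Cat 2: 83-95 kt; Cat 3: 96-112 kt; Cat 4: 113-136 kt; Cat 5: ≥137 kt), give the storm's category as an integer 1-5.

4

ΔP = 1010 − 865 = 145 mb.
V ≈ 5.6 × 145^0.64 = 5.6 × 24.17 ≈ 135 kt.
135 kt falls in the Category 4 band.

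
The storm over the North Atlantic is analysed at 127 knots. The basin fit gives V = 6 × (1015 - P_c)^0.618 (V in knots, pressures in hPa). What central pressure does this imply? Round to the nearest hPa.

ΔP = (V / 6)^(1/0.618) = (127/6)^1.618.
127/6 = 21.167; 21.167^1.618 ≈ 139.66 hPa.
P_c = 1015 − 139.66 = 875.34 ≈ 875 hPa.

875 hPa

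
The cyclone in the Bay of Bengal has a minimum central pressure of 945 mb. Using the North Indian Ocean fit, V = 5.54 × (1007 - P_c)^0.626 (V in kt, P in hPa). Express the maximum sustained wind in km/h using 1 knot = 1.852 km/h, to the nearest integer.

136 km/h

ΔP = 1007 − 945 = 62 mb.
V ≈ 5.54 × 62^0.626 = 5.54 × 13.245 ≈ 73.375 kt.
73.375 × 1.852 ≈ 135.89 km/h → 136 km/h.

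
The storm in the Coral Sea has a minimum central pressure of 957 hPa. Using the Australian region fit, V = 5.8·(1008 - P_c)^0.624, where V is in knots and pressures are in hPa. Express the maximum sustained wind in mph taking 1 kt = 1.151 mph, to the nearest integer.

78 mph

ΔP = 1008 − 957 = 51 hPa.
V ≈ 5.8 × 51^0.624 = 5.8 × 11.629 ≈ 67.445 kt.
67.445 × 1.151 ≈ 77.63 mph → 78 mph.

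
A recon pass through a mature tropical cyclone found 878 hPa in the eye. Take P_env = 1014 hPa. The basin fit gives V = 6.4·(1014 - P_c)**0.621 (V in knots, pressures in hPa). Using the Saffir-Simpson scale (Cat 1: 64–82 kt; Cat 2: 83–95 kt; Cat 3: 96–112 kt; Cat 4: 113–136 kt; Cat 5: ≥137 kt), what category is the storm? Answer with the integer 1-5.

4

ΔP = 1014 − 878 = 136 hPa.
V ≈ 6.4 × 136^0.621 = 6.4 × 21.13 ≈ 135 kt.
135 kt falls in the Category 4 band.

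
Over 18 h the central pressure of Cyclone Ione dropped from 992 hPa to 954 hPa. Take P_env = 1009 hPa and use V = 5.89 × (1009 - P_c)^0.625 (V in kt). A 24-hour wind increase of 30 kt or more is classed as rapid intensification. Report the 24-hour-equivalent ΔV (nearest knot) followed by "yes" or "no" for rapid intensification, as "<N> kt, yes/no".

V₁: ΔP = 17, V ≈ 5.89 × 17^0.625 ≈ 34.61 kt.
V₂: ΔP = 55, V ≈ 5.89 × 55^0.625 ≈ 72.08 kt.
ΔV over 18 h = 37.47 kt → 24 h equivalent = 37.47 × 24/18 ≈ 49.96 kt.
50 kt ≥ 30 kt ⇒ rapid intensification.

50 kt, yes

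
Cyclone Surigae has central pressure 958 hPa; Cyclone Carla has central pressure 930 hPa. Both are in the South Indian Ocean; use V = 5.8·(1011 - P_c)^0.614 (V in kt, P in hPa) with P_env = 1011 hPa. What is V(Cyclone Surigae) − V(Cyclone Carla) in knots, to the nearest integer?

-20 kt

Cyclone Surigae: ΔP = 53; V ≈ 5.8 × 53^0.614 ≈ 66.39 kt.
Cyclone Carla: ΔP = 81; V ≈ 5.8 × 81^0.614 ≈ 86.15 kt.
Difference ≈ 66.39 − 86.15 = -19.76 → -20 kt.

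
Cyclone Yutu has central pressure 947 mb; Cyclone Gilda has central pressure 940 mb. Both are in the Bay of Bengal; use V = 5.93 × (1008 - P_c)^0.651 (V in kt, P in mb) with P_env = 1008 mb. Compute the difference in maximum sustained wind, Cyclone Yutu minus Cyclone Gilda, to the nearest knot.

Cyclone Yutu: ΔP = 61; V ≈ 5.93 × 61^0.651 ≈ 86.16 kt.
Cyclone Gilda: ΔP = 68; V ≈ 5.93 × 68^0.651 ≈ 92.47 kt.
Difference ≈ 86.16 − 92.47 = -6.31 → -6 kt.

-6 kt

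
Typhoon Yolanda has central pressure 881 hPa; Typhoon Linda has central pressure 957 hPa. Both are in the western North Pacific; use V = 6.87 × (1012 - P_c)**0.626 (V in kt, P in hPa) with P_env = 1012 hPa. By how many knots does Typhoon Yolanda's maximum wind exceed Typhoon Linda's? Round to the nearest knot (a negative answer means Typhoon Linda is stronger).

61 kt

Typhoon Yolanda: ΔP = 131; V ≈ 6.87 × 131^0.626 ≈ 145.33 kt.
Typhoon Linda: ΔP = 55; V ≈ 6.87 × 55^0.626 ≈ 84.42 kt.
Difference ≈ 145.33 − 84.42 = 60.91 → 61 kt.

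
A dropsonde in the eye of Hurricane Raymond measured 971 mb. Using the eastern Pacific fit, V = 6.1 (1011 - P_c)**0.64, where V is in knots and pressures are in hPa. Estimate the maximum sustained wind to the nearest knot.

65 kt

ΔP = 1011 − 971 = 40 mb.
40^0.64 ≈ 10.600.
V ≈ 6.1 × 10.600 ≈ 64.7 kt.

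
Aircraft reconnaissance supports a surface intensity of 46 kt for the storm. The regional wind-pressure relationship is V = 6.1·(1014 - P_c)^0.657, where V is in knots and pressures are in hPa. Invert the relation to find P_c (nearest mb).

992 mb

ΔP = (V / 6.1)^(1/0.657) = (46/6.1)^1.522.
46/6.1 = 7.541; 7.541^1.522 ≈ 21.65 mb.
P_c = 1014 − 21.65 = 992.35 ≈ 992 mb.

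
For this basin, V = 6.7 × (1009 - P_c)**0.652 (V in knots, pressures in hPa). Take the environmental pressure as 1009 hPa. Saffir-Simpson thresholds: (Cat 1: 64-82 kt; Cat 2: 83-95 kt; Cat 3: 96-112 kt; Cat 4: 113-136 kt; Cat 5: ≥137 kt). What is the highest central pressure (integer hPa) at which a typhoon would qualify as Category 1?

977 hPa

Category 1 begins at V = 64 kt.
Required ΔP = (64/6.7)^(1/0.652) = 9.552^1.534 ≈ 31.86 hPa.
P_c ≤ 1009 − 31.86 = 977.14, so the highest integer P_c is 977 hPa.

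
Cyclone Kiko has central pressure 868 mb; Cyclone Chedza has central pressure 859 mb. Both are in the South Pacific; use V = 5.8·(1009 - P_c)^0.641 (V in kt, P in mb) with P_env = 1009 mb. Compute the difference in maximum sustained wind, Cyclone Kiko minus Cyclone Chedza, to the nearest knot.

Cyclone Kiko: ΔP = 141; V ≈ 5.8 × 141^0.641 ≈ 138.38 kt.
Cyclone Chedza: ΔP = 150; V ≈ 5.8 × 150^0.641 ≈ 143.98 kt.
Difference ≈ 138.38 − 143.98 = -5.60 → -6 kt.

-6 kt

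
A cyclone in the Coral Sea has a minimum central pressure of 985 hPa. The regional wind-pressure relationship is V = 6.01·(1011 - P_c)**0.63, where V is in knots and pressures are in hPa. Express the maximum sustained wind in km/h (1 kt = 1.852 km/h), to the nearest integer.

87 km/h

ΔP = 1011 − 985 = 26 hPa.
V ≈ 6.01 × 26^0.63 = 6.01 × 7.788 ≈ 46.807 kt.
46.807 × 1.852 ≈ 86.69 km/h → 87 km/h.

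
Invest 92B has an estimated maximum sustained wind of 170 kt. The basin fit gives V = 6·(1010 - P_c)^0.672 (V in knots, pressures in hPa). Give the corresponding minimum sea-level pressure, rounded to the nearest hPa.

865 hPa

ΔP = (V / 6)^(1/0.672) = (170/6)^1.488.
170/6 = 28.333; 28.333^1.488 ≈ 144.93 hPa.
P_c = 1010 − 144.93 = 865.07 ≈ 865 hPa.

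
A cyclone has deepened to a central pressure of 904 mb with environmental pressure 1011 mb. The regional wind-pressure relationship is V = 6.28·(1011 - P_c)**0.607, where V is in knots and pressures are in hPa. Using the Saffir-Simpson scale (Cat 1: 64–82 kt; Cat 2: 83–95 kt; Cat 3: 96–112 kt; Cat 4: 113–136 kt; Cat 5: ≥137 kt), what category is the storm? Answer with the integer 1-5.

ΔP = 1011 − 904 = 107 mb.
V ≈ 6.28 × 107^0.607 = 6.28 × 17.05 ≈ 107 kt.
107 kt falls in the Category 3 band.

3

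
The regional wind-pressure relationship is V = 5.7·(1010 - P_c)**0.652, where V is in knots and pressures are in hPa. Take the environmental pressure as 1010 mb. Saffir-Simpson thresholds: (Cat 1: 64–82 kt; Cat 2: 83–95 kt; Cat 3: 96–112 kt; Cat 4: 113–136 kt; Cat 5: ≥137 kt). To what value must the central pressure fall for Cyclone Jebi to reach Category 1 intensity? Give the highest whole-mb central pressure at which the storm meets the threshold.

Category 1 begins at V = 64 kt.
Required ΔP = (64/5.7)^(1/0.652) = 11.228^1.534 ≈ 40.82 mb.
P_c ≤ 1010 − 40.82 = 969.18, so the highest integer P_c is 969 mb.

969 mb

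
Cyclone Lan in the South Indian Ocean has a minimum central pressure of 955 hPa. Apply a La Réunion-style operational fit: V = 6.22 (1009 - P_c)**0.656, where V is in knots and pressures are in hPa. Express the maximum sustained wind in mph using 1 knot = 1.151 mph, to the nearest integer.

98 mph

ΔP = 1009 − 955 = 54 hPa.
V ≈ 6.22 × 54^0.656 = 6.22 × 13.691 ≈ 85.161 kt.
85.161 × 1.151 ≈ 98.02 mph → 98 mph.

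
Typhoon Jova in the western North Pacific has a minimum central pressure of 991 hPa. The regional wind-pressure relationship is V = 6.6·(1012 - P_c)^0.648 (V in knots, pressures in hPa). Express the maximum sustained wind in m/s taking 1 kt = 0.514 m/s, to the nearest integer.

24 m/s

ΔP = 1012 − 991 = 21 hPa.
V ≈ 6.6 × 21^0.648 = 6.6 × 7.191 ≈ 47.462 kt.
47.462 × 0.514 ≈ 24.40 m/s → 24 m/s.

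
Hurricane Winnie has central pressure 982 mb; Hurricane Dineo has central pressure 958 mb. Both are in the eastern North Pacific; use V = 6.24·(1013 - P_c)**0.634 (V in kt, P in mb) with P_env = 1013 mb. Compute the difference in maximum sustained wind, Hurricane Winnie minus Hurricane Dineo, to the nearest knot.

Hurricane Winnie: ΔP = 31; V ≈ 6.24 × 31^0.634 ≈ 55.04 kt.
Hurricane Dineo: ΔP = 55; V ≈ 6.24 × 55^0.634 ≈ 79.17 kt.
Difference ≈ 55.04 − 79.17 = -24.13 → -24 kt.

-24 kt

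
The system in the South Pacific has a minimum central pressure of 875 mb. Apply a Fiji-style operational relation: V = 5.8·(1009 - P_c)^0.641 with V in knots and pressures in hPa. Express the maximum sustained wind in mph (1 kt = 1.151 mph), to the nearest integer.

ΔP = 1009 − 875 = 134 mb.
V ≈ 5.8 × 134^0.641 = 5.8 × 23.093 ≈ 133.937 kt.
133.937 × 1.151 ≈ 154.16 mph → 154 mph.

154 mph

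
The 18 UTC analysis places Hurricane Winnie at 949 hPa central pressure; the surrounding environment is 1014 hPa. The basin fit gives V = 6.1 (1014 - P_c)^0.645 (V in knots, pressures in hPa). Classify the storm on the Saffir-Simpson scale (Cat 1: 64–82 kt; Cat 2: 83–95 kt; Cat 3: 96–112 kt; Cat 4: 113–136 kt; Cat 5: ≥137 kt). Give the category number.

2

ΔP = 1014 − 949 = 65 hPa.
V ≈ 6.1 × 65^0.645 = 6.1 × 14.77 ≈ 90 kt.
90 kt falls in the Category 2 band.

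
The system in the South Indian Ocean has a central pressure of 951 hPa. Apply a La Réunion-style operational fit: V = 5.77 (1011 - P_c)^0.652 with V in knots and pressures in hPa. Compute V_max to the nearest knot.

83 kt

ΔP = 1011 − 951 = 60 hPa.
60^0.652 ≈ 14.433.
V ≈ 5.77 × 14.433 ≈ 83.3 kt.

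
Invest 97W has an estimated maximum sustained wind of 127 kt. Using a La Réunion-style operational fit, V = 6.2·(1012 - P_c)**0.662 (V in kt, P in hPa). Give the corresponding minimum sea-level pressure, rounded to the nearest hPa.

ΔP = (V / 6.2)^(1/0.662) = (127/6.2)^1.511.
127/6.2 = 20.484; 20.484^1.511 ≈ 95.72 hPa.
P_c = 1012 − 95.72 = 916.28 ≈ 916 hPa.

916 hPa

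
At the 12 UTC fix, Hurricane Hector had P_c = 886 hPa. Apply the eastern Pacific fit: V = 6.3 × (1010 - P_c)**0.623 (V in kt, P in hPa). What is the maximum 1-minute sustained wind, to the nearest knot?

ΔP = 1010 − 886 = 124 hPa.
124^0.623 ≈ 20.147.
V ≈ 6.3 × 20.147 ≈ 126.9 kt.

127 kt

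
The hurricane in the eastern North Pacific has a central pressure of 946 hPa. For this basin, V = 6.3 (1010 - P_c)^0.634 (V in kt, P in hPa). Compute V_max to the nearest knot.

ΔP = 1010 − 946 = 64 hPa.
64^0.634 ≈ 13.967.
V ≈ 6.3 × 13.967 ≈ 88.0 kt.

88 kt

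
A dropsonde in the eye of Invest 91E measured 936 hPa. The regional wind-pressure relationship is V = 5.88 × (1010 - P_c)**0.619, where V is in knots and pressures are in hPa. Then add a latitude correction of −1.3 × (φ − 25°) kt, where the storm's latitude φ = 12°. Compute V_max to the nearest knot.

ΔP = 1010 − 936 = 74 hPa.
74^0.619 ≈ 14.357.
V ≈ 5.88 × 14.357 ≈ 84.4 kt.
Latitude correction: −1.3 × (12 − 25) = 16.9 kt.
Corrected V ≈ 101.3 kt → 101 kt.

101 kt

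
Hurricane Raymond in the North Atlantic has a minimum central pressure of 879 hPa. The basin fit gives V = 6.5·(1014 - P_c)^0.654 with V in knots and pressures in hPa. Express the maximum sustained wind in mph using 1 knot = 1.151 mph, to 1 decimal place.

185.0 mph

ΔP = 1014 − 879 = 135 hPa.
V ≈ 6.5 × 135^0.654 = 6.5 × 24.731 ≈ 160.750 kt.
160.750 × 1.151 ≈ 185.02 mph → 185.0 mph.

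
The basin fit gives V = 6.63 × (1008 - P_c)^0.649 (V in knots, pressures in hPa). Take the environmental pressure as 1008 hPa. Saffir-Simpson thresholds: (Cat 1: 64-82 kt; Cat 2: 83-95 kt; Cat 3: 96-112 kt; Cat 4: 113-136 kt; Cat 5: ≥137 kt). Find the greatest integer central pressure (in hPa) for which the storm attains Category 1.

Category 1 begins at V = 64 kt.
Required ΔP = (64/6.63)^(1/0.649) = 9.653^1.541 ≈ 32.90 hPa.
P_c ≤ 1008 − 32.90 = 975.10, so the highest integer P_c is 975 hPa.

975 hPa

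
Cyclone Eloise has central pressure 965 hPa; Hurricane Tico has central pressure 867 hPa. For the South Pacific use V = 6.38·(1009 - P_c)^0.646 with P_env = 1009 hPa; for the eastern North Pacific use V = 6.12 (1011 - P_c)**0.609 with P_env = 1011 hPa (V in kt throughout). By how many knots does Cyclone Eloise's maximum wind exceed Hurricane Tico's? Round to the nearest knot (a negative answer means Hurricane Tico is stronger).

Cyclone Eloise: ΔP = 44; V ≈ 6.38 × 44^0.646 ≈ 73.53 kt.
Hurricane Tico: ΔP = 144; V ≈ 6.12 × 144^0.609 ≈ 126.24 kt.
Difference ≈ 73.53 − 126.24 = -52.71 → -53 kt.

-53 kt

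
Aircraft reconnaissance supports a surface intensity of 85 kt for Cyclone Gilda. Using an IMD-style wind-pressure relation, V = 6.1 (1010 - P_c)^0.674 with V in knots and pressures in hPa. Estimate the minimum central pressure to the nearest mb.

ΔP = (V / 6.1)^(1/0.674) = (85/6.1)^1.484.
85/6.1 = 13.934; 13.934^1.484 ≈ 49.83 mb.
P_c = 1010 − 49.83 = 960.17 ≈ 960 mb.

960 mb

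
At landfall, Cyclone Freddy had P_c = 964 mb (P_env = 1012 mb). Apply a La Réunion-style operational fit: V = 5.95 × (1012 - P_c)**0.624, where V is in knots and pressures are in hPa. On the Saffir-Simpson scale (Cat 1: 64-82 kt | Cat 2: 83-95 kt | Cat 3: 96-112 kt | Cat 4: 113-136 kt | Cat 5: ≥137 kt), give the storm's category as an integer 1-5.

1

ΔP = 1012 − 964 = 48 mb.
V ≈ 5.95 × 48^0.624 = 5.95 × 11.20 ≈ 67 kt.
67 kt falls in the Category 1 band.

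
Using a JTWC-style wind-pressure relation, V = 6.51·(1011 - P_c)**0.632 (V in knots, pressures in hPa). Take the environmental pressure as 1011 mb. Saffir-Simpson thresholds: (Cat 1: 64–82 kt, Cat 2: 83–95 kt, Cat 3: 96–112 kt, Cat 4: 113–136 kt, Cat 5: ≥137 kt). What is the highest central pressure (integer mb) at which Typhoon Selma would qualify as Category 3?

Category 3 begins at V = 96 kt.
Required ΔP = (96/6.51)^(1/0.632) = 14.747^1.582 ≈ 70.66 mb.
P_c ≤ 1011 − 70.66 = 940.34, so the highest integer P_c is 940 mb.

940 mb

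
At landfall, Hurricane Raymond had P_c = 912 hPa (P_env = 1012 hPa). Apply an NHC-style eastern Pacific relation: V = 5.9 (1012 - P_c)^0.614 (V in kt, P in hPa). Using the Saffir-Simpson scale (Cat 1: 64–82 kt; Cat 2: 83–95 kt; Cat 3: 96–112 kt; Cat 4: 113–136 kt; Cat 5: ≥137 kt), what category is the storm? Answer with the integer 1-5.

3

ΔP = 1012 − 912 = 100 hPa.
V ≈ 5.9 × 100^0.614 = 5.9 × 16.90 ≈ 100 kt.
100 kt falls in the Category 3 band.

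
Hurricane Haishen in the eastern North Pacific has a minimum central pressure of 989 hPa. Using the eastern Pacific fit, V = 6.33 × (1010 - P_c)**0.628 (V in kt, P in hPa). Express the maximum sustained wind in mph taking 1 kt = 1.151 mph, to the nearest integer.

49 mph

ΔP = 1010 − 989 = 21 hPa.
V ≈ 6.33 × 21^0.628 = 6.33 × 6.766 ≈ 42.831 kt.
42.831 × 1.151 ≈ 49.30 mph → 49 mph.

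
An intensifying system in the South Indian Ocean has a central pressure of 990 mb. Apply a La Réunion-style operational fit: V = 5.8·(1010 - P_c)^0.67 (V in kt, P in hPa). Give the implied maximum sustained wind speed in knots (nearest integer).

ΔP = 1010 − 990 = 20 mb.
20^0.67 ≈ 7.442.
V ≈ 5.8 × 7.442 ≈ 43.2 kt.

43 kt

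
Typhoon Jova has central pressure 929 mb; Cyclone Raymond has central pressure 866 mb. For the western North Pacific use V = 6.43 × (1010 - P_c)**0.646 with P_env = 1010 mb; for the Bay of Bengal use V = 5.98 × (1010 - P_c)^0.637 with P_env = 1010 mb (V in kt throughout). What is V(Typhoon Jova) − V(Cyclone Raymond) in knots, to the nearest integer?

Typhoon Jova: ΔP = 81; V ≈ 6.43 × 81^0.646 ≈ 109.92 kt.
Cyclone Raymond: ΔP = 144; V ≈ 5.98 × 144^0.637 ≈ 141.77 kt.
Difference ≈ 109.92 − 141.77 = -31.85 → -32 kt.

-32 kt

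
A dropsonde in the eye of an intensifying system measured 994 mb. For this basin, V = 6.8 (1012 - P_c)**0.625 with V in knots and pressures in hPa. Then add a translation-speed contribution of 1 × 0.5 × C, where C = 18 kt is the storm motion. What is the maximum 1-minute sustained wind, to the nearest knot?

50 kt

ΔP = 1012 − 994 = 18 mb.
18^0.625 ≈ 6.089.
V ≈ 6.8 × 6.089 ≈ 41.4 kt.
Translation term: 1 × 0.5 × 18 = 9 kt.
Corrected V ≈ 50.4 kt → 50 kt.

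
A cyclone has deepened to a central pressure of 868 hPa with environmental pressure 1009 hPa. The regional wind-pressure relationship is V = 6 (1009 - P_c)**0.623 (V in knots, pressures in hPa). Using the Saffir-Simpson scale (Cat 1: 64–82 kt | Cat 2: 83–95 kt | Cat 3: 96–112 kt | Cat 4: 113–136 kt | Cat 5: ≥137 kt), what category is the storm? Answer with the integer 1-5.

ΔP = 1009 − 868 = 141 hPa.
V ≈ 6 × 141^0.623 = 6 × 21.83 ≈ 131 kt.
131 kt falls in the Category 4 band.

4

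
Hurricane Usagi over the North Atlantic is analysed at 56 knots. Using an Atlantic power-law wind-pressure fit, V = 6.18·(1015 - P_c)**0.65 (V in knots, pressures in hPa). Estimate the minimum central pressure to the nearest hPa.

ΔP = (V / 6.18)^(1/0.65) = (56/6.18)^1.538.
56/6.18 = 9.061; 9.061^1.538 ≈ 29.69 hPa.
P_c = 1015 − 29.69 = 985.31 ≈ 985 hPa.

985 hPa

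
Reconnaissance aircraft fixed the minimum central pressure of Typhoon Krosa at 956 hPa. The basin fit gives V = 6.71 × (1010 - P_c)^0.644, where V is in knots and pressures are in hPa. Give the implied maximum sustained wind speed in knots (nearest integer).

ΔP = 1010 − 956 = 54 hPa.
54^0.644 ≈ 13.052.
V ≈ 6.71 × 13.052 ≈ 87.6 kt.

88 kt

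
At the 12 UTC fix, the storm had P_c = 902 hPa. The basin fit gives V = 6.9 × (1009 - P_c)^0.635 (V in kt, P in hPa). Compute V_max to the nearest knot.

ΔP = 1009 − 902 = 107 hPa.
107^0.635 ≈ 19.438.
V ≈ 6.9 × 19.438 ≈ 134.1 kt.

134 kt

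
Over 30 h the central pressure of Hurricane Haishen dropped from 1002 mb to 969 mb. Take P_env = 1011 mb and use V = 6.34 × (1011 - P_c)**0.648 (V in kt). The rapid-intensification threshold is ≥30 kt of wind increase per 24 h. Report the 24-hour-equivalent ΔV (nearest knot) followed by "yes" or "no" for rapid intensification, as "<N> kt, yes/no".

36 kt, yes

V₁: ΔP = 9, V ≈ 6.34 × 9^0.648 ≈ 26.33 kt.
V₂: ΔP = 42, V ≈ 6.34 × 42^0.648 ≈ 71.44 kt.
ΔV over 30 h = 45.11 kt → 24 h equivalent = 45.11 × 24/30 ≈ 36.09 kt.
36 kt ≥ 30 kt ⇒ rapid intensification.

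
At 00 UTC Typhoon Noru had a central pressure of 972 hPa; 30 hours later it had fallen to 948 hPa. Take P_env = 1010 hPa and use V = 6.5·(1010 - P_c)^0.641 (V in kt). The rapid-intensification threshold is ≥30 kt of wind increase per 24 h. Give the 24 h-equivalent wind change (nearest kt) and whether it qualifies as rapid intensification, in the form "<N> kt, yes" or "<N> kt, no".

V₁: ΔP = 38, V ≈ 6.5 × 38^0.641 ≈ 66.92 kt.
V₂: ΔP = 62, V ≈ 6.5 × 62^0.641 ≈ 91.59 kt.
ΔV over 30 h = 24.67 kt → 24 h equivalent = 24.67 × 24/30 ≈ 19.74 kt.
20 kt < 30 kt ⇒ not rapid intensification.

20 kt, no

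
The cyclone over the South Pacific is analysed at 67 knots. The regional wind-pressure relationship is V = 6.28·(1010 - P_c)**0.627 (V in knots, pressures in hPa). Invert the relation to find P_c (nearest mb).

ΔP = (V / 6.28)^(1/0.627) = (67/6.28)^1.595.
67/6.28 = 10.669; 10.669^1.595 ≈ 43.63 mb.
P_c = 1010 − 43.63 = 966.37 ≈ 966 mb.

966 mb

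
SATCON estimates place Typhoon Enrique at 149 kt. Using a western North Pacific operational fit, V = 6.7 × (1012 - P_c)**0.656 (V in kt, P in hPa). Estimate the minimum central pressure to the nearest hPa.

899 hPa

ΔP = (V / 6.7)^(1/0.656) = (149/6.7)^1.524.
149/6.7 = 22.239; 22.239^1.524 ≈ 113.12 hPa.
P_c = 1012 − 113.12 = 898.88 ≈ 899 hPa.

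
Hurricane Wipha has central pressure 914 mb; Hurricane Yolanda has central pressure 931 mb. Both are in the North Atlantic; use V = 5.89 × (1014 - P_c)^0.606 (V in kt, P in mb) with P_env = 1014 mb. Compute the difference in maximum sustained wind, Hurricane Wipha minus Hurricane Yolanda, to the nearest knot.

10 kt

Hurricane Wipha: ΔP = 100; V ≈ 5.89 × 100^0.606 ≈ 95.97 kt.
Hurricane Yolanda: ΔP = 83; V ≈ 5.89 × 83^0.606 ≈ 85.72 kt.
Difference ≈ 95.97 − 85.72 = 10.25 → 10 kt.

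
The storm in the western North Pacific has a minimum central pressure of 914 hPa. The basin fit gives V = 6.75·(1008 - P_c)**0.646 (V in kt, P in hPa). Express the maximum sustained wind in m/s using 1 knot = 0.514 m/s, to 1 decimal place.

65.3 m/s

ΔP = 1008 − 914 = 94 hPa.
V ≈ 6.75 × 94^0.646 = 6.75 × 18.821 ≈ 127.041 kt.
127.041 × 0.514 ≈ 65.30 m/s → 65.3 m/s.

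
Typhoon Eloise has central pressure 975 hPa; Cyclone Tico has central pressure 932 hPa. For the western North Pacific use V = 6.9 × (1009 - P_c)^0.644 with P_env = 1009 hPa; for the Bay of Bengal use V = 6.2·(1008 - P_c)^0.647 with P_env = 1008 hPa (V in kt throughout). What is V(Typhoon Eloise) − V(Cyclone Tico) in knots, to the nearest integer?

Typhoon Eloise: ΔP = 34; V ≈ 6.9 × 34^0.644 ≈ 66.85 kt.
Cyclone Tico: ΔP = 76; V ≈ 6.2 × 76^0.647 ≈ 102.16 kt.
Difference ≈ 66.85 − 102.16 = -35.31 → -35 kt.

-35 kt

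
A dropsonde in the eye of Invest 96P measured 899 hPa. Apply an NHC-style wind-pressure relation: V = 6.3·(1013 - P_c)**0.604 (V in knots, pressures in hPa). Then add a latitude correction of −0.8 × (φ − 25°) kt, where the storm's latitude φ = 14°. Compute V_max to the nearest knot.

ΔP = 1013 − 899 = 114 hPa.
114^0.604 ≈ 17.473.
V ≈ 6.3 × 17.473 ≈ 110.1 kt.
Latitude correction: −0.8 × (14 − 25) = 8.8 kt.
Corrected V ≈ 118.9 kt → 119 kt.

119 kt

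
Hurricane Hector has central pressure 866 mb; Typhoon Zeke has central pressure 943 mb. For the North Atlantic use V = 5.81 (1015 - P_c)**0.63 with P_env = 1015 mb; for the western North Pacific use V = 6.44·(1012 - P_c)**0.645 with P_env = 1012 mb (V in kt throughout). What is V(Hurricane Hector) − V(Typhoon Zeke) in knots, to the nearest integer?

Hurricane Hector: ΔP = 149; V ≈ 5.81 × 149^0.63 ≈ 135.92 kt.
Typhoon Zeke: ΔP = 69; V ≈ 6.44 × 69^0.645 ≈ 98.84 kt.
Difference ≈ 135.92 − 98.84 = 37.08 → 37 kt.

37 kt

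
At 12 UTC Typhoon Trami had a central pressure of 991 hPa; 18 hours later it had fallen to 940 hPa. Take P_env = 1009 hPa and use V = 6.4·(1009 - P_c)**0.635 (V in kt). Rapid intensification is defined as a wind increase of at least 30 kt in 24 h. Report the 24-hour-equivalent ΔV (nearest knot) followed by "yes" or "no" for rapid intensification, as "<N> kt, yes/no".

V₁: ΔP = 18, V ≈ 6.4 × 18^0.635 ≈ 40.11 kt.
V₂: ΔP = 69, V ≈ 6.4 × 69^0.635 ≈ 94.16 kt.
ΔV over 18 h = 54.05 kt → 24 h equivalent = 54.05 × 24/18 ≈ 72.07 kt.
72 kt ≥ 30 kt ⇒ rapid intensification.

72 kt, yes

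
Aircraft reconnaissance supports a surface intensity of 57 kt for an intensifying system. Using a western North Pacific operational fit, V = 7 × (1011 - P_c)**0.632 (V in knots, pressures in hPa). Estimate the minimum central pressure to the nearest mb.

ΔP = (V / 7)^(1/0.632) = (57/7)^1.582.
57/7 = 8.143; 8.143^1.582 ≈ 27.61 mb.
P_c = 1011 − 27.61 = 983.39 ≈ 983 mb.

983 mb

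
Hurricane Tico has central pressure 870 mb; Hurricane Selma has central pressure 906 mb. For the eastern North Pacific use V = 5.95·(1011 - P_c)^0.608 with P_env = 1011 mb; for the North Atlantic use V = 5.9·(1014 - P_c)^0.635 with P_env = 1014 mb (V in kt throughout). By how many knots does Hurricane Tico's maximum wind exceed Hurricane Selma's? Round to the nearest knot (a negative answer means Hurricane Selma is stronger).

5 kt

Hurricane Tico: ΔP = 141; V ≈ 5.95 × 141^0.608 ≈ 120.57 kt.
Hurricane Selma: ΔP = 108; V ≈ 5.9 × 108^0.635 ≈ 115.37 kt.
Difference ≈ 120.57 − 115.37 = 5.20 → 5 kt.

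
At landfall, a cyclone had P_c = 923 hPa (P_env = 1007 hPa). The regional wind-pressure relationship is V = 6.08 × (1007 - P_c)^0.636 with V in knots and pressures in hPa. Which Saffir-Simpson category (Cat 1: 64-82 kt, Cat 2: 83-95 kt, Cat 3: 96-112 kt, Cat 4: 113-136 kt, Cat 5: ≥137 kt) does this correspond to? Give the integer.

ΔP = 1007 − 923 = 84 hPa.
V ≈ 6.08 × 84^0.636 = 6.08 × 16.74 ≈ 102 kt.
102 kt falls in the Category 3 band.

3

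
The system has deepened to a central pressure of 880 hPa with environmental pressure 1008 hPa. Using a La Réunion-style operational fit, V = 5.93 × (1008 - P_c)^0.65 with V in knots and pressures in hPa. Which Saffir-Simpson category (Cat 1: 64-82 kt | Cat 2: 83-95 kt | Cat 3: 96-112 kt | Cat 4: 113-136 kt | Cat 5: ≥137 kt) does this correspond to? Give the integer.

ΔP = 1008 − 880 = 128 hPa.
V ≈ 5.93 × 128^0.65 = 5.93 × 23.43 ≈ 139 kt.
139 kt falls in the Category 5 band.

5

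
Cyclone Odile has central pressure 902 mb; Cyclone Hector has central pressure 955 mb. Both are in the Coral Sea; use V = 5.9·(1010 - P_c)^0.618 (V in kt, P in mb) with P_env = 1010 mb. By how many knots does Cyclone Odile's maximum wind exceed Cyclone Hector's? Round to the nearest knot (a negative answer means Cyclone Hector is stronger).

36 kt

Cyclone Odile: ΔP = 108; V ≈ 5.9 × 108^0.618 ≈ 106.54 kt.
Cyclone Hector: ΔP = 55; V ≈ 5.9 × 55^0.618 ≈ 70.21 kt.
Difference ≈ 106.54 − 70.21 = 36.33 → 36 kt.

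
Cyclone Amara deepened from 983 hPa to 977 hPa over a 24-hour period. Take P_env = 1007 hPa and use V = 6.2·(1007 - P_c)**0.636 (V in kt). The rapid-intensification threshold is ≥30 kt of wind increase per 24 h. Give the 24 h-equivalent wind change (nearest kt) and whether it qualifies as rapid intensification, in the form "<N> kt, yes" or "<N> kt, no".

7 kt, no

V₁: ΔP = 24, V ≈ 6.2 × 24^0.636 ≈ 46.80 kt.
V₂: ΔP = 30, V ≈ 6.2 × 30^0.636 ≈ 53.93 kt.
ΔV over 24 h = 7.13 kt → 24 h equivalent = 7.13 × 24/24 ≈ 7.13 kt.
7 kt < 30 kt ⇒ not rapid intensification.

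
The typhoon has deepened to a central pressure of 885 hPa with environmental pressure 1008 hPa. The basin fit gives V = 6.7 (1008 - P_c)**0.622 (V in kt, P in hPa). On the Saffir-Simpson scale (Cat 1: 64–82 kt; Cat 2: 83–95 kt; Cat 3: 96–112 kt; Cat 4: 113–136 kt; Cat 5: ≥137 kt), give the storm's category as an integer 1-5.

ΔP = 1008 − 885 = 123 hPa.
V ≈ 6.7 × 123^0.622 = 6.7 × 19.95 ≈ 134 kt.
134 kt falls in the Category 4 band.

4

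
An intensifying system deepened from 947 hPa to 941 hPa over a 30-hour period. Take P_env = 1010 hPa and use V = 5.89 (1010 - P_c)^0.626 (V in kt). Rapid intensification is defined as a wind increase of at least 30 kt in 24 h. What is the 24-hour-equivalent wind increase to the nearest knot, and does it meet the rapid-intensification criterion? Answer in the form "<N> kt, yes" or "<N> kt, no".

V₁: ΔP = 63, V ≈ 5.89 × 63^0.626 ≈ 78.80 kt.
V₂: ΔP = 69, V ≈ 5.89 × 69^0.626 ≈ 83.41 kt.
ΔV over 30 h = 4.61 kt → 24 h equivalent = 4.61 × 24/30 ≈ 3.69 kt.
4 kt < 30 kt ⇒ not rapid intensification.

4 kt, no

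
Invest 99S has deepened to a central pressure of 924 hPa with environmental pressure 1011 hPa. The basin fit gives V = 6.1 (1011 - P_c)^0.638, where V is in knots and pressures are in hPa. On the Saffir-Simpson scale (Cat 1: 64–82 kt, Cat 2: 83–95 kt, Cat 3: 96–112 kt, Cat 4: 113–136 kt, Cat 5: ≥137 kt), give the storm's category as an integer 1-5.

3

ΔP = 1011 − 924 = 87 hPa.
V ≈ 6.1 × 87^0.638 = 6.1 × 17.27 ≈ 105 kt.
105 kt falls in the Category 3 band.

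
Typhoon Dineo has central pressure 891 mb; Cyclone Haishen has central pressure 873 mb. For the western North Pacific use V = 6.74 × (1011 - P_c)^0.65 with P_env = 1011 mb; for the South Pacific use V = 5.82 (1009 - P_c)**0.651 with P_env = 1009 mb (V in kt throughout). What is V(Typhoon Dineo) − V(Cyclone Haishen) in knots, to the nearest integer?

Typhoon Dineo: ΔP = 120; V ≈ 6.74 × 120^0.65 ≈ 151.40 kt.
Cyclone Haishen: ΔP = 136; V ≈ 5.82 × 136^0.651 ≈ 142.51 kt.
Difference ≈ 151.40 − 142.51 = 8.89 → 9 kt.

9 kt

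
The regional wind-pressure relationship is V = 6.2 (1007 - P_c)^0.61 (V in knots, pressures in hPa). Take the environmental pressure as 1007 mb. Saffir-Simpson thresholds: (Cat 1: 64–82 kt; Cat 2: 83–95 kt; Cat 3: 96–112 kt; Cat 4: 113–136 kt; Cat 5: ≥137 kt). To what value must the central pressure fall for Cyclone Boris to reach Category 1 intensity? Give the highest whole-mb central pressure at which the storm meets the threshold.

961 mb

Category 1 begins at V = 64 kt.
Required ΔP = (64/6.2)^(1/0.61) = 10.323^1.639 ≈ 45.91 mb.
P_c ≤ 1007 − 45.91 = 961.09, so the highest integer P_c is 961 mb.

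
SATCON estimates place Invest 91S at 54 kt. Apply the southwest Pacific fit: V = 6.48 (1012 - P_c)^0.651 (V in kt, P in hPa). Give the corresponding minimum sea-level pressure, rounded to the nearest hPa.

986 hPa

ΔP = (V / 6.48)^(1/0.651) = (54/6.48)^1.536.
54/6.48 = 8.333; 8.333^1.536 ≈ 25.97 hPa.
P_c = 1012 − 25.97 = 986.03 ≈ 986 hPa.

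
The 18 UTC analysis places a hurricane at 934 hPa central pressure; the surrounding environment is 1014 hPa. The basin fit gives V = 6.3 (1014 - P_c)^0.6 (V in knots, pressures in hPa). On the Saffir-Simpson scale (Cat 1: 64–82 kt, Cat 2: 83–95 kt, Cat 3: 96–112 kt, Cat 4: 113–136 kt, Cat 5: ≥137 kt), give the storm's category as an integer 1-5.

2

ΔP = 1014 − 934 = 80 hPa.
V ≈ 6.3 × 80^0.6 = 6.3 × 13.86 ≈ 87 kt.
87 kt falls in the Category 2 band.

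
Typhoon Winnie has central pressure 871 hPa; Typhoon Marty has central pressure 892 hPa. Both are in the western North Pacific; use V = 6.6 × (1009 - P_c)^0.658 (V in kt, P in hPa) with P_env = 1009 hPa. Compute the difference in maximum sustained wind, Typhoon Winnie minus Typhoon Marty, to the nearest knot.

17 kt

Typhoon Winnie: ΔP = 138; V ≈ 6.6 × 138^0.658 ≈ 168.88 kt.
Typhoon Marty: ΔP = 117; V ≈ 6.6 × 117^0.658 ≈ 151.50 kt.
Difference ≈ 168.88 − 151.50 = 17.38 → 17 kt.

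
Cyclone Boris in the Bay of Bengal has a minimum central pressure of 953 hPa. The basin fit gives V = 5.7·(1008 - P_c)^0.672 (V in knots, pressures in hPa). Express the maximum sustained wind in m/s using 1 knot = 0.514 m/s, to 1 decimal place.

43.3 m/s

ΔP = 1008 − 953 = 55 hPa.
V ≈ 5.7 × 55^0.672 = 5.7 × 14.775 ≈ 84.217 kt.
84.217 × 0.514 ≈ 43.29 m/s → 43.3 m/s.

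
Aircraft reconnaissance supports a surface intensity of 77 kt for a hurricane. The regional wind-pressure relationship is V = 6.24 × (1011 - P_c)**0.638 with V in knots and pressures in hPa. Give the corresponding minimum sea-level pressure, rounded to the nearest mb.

960 mb

ΔP = (V / 6.24)^(1/0.638) = (77/6.24)^1.567.
77/6.24 = 12.340; 12.340^1.567 ≈ 51.35 mb.
P_c = 1011 − 51.35 = 959.65 ≈ 960 mb.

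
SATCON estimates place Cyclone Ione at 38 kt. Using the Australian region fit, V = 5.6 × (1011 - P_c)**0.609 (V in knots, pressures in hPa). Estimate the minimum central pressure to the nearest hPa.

ΔP = (V / 5.6)^(1/0.609) = (38/5.6)^1.642.
38/5.6 = 6.786; 6.786^1.642 ≈ 23.20 hPa.
P_c = 1011 − 23.20 = 987.80 ≈ 988 hPa.

988 hPa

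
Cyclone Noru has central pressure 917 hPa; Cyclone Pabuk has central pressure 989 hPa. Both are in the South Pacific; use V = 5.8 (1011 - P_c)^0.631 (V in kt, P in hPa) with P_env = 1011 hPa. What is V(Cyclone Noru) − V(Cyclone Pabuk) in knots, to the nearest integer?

Cyclone Noru: ΔP = 94; V ≈ 5.8 × 94^0.631 ≈ 101.97 kt.
Cyclone Pabuk: ΔP = 22; V ≈ 5.8 × 22^0.631 ≈ 40.78 kt.
Difference ≈ 101.97 − 40.78 = 61.19 → 61 kt.

61 kt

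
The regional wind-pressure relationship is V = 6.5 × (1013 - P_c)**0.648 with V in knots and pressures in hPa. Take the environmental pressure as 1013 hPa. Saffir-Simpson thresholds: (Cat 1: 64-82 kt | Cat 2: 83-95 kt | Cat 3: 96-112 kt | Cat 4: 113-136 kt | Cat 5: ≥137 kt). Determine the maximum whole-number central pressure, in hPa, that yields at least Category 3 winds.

949 hPa

Category 3 begins at V = 96 kt.
Required ΔP = (96/6.5)^(1/0.648) = 14.769^1.543 ≈ 63.76 hPa.
P_c ≤ 1013 − 63.76 = 949.24, so the highest integer P_c is 949 hPa.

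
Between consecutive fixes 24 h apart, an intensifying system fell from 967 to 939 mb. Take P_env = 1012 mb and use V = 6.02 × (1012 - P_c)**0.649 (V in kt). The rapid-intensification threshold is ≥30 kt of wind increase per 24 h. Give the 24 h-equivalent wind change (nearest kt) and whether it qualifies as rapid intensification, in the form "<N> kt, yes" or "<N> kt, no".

26 kt, no

V₁: ΔP = 45, V ≈ 6.02 × 45^0.649 ≈ 71.21 kt.
V₂: ΔP = 73, V ≈ 6.02 × 73^0.649 ≈ 97.47 kt.
ΔV over 24 h = 26.26 kt → 24 h equivalent = 26.26 × 24/24 ≈ 26.26 kt.
26 kt < 30 kt ⇒ not rapid intensification.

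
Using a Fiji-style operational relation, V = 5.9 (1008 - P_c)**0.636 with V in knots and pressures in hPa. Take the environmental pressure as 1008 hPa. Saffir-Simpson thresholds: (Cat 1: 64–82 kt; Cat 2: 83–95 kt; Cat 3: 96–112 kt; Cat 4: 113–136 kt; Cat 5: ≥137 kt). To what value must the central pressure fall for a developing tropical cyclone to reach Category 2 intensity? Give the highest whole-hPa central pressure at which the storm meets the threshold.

Category 2 begins at V = 83 kt.
Required ΔP = (83/5.9)^(1/0.636) = 14.068^1.572 ≈ 63.88 hPa.
P_c ≤ 1008 − 63.88 = 944.12, so the highest integer P_c is 944 hPa.

944 hPa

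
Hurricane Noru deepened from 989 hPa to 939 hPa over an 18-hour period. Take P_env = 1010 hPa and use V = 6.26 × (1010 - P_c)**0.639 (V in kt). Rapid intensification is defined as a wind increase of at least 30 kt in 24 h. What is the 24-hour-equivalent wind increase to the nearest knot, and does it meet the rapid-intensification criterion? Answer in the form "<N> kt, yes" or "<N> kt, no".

V₁: ΔP = 21, V ≈ 6.26 × 21^0.639 ≈ 43.80 kt.
V₂: ΔP = 71, V ≈ 6.26 × 71^0.639 ≈ 95.40 kt.
ΔV over 18 h = 51.60 kt → 24 h equivalent = 51.60 × 24/18 ≈ 68.80 kt.
69 kt ≥ 30 kt ⇒ rapid intensification.

69 kt, yes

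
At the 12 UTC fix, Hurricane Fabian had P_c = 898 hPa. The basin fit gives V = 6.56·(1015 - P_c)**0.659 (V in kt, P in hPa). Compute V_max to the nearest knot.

ΔP = 1015 − 898 = 117 hPa.
117^0.659 ≈ 23.064.
V ≈ 6.56 × 23.064 ≈ 151.3 kt.

151 kt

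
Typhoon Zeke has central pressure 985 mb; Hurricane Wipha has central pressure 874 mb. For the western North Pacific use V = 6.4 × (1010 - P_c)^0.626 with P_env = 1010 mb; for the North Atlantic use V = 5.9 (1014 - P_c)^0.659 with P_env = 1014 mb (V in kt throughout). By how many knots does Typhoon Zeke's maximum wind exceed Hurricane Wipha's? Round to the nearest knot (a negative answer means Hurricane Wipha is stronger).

Typhoon Zeke: ΔP = 25; V ≈ 6.4 × 25^0.626 ≈ 48.01 kt.
Hurricane Wipha: ΔP = 140; V ≈ 5.9 × 140^0.659 ≈ 153.16 kt.
Difference ≈ 48.01 − 153.16 = -105.15 → -105 kt.

-105 kt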